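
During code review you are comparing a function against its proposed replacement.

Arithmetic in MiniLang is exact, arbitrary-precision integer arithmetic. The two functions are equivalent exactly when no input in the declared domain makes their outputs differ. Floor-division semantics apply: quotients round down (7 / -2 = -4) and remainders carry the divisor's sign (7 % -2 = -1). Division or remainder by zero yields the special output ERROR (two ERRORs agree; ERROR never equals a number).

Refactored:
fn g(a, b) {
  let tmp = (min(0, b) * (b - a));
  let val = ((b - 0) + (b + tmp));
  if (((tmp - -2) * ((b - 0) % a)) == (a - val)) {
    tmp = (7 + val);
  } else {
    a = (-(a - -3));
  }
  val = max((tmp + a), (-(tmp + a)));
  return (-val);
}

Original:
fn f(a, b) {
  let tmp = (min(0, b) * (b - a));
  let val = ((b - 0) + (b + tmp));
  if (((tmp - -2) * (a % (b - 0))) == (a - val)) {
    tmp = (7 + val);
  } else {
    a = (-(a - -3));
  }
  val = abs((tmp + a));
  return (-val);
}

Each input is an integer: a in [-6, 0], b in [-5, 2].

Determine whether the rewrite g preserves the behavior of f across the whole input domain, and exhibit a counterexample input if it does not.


The rewrite breaks on a=-6, b=0, where the results are ERROR and -3.
f: tmp := 0 | val := 0 | divide-by-zero, output ERROR
g: tmp := 0 | val := 0 | (((tmp - -2) * ((b - 0) % a)) == (a - val)): false | a := 3 | val := 3 | result -3
verdict: not equivalent; witness: a=-6, b=0


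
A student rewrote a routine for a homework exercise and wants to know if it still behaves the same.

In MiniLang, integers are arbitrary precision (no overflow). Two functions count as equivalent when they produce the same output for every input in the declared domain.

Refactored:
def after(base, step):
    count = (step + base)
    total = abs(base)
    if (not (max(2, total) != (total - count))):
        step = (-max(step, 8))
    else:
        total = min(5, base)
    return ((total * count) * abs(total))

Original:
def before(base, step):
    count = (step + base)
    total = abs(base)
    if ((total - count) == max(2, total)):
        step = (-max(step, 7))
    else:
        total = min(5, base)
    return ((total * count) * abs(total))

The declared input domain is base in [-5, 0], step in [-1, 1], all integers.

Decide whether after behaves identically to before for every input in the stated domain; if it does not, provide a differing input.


The one real change (`7` became `8`) has no effect anywhere in the declared ranges.
Tracing base=-3, step=0: before: count := -3 | total := 3 | ((total - count) == max(2, total)): false | total := -3 | result 27 | after: count := -3 | total := 3 | (not (max(2, total) != (total - count))): false | total := -3 | result 27 — matching result 27.
Sweeping the whole domain (18 inputs) finds no disagreement.
verdict: equivalent


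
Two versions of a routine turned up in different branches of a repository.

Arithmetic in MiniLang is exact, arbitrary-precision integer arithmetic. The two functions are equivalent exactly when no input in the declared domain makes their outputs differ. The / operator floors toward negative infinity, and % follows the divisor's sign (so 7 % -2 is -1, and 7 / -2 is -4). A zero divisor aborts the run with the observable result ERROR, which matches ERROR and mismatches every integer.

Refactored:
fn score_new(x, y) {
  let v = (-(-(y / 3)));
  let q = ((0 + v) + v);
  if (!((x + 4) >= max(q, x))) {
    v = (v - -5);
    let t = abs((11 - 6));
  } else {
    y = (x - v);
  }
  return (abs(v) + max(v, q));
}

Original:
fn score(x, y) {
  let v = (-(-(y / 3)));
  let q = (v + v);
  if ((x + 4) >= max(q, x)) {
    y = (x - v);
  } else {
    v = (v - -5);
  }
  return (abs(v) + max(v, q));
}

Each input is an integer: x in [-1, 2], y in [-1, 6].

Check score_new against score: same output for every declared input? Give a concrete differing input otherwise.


Behavior is preserved: although min/max/abs usage differs, local variable names differ, arithmetic usage differs, statement counts differ, boolean connective usage differs, constant usage differs, the outputs never diverge.
Spot check at x=2, y=1 — score: v := 0 | q := 0 | ((x + 4) >= max(q, x)): true | y := 2 | result 0. score_new: v := 0 | q := 0 | (!((x + 4) >= max(q, x))): false | y := 2 | result 0. Both give 0.
An exhaustive pass over the 32 declared inputs shows identical outputs.
verdict: equivalent


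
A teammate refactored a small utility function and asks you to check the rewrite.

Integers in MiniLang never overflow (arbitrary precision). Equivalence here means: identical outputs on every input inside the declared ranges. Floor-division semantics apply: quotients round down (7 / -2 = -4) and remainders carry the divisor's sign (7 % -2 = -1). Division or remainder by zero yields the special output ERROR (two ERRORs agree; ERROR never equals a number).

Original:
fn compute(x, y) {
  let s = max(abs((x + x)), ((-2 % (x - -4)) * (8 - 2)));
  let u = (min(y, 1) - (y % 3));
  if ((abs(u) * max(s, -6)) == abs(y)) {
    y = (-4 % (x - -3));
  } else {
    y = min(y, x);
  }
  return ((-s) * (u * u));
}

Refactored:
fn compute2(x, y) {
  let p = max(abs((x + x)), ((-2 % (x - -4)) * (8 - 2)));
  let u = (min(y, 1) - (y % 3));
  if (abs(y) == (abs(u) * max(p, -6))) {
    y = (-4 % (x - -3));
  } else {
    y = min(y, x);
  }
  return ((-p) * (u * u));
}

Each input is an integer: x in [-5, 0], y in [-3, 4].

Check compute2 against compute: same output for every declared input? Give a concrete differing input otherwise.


The two versions differ — the changes include local variable names differ.
One worked example (x=-4, y=3) — compute: division by zero -> ERROR; compute2: division by zero -> ERROR; agreement on ERROR.
An exhaustive pass over the 48 declared inputs shows identical outputs.
verdict: equivalent


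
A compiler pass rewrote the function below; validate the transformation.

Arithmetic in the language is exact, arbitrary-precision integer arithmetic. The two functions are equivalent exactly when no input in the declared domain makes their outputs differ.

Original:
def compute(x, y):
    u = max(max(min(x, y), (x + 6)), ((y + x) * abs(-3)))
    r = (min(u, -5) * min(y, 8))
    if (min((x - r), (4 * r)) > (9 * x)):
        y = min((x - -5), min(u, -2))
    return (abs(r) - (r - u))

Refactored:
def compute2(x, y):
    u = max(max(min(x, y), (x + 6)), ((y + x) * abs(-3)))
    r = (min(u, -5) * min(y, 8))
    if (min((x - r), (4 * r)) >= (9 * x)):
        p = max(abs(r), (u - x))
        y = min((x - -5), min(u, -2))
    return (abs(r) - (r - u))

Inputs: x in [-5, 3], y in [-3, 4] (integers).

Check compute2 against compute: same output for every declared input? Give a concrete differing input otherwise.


The one real change (`(min((x - r), (4 * r)) > (9 * x))` became `(min((x - r), (4 * r)) >= (9 * x))`) has no effect anywhere in the declared ranges; all 72 inputs agree.
verdict: equivalent


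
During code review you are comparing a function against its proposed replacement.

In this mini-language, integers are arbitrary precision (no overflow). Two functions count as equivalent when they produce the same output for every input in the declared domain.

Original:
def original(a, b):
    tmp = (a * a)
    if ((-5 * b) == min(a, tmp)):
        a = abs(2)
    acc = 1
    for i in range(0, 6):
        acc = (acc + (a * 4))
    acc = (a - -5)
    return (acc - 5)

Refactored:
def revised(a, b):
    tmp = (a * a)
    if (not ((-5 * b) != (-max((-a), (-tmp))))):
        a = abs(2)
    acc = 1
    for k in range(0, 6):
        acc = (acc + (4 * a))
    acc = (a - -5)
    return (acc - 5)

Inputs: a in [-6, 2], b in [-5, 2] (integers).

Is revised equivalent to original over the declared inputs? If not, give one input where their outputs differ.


Although comparison usage differs; and local variable names differ; and boolean connective usage differs; and min/max/abs usage differs, 72/72 inputs agree.
verdict: equivalent


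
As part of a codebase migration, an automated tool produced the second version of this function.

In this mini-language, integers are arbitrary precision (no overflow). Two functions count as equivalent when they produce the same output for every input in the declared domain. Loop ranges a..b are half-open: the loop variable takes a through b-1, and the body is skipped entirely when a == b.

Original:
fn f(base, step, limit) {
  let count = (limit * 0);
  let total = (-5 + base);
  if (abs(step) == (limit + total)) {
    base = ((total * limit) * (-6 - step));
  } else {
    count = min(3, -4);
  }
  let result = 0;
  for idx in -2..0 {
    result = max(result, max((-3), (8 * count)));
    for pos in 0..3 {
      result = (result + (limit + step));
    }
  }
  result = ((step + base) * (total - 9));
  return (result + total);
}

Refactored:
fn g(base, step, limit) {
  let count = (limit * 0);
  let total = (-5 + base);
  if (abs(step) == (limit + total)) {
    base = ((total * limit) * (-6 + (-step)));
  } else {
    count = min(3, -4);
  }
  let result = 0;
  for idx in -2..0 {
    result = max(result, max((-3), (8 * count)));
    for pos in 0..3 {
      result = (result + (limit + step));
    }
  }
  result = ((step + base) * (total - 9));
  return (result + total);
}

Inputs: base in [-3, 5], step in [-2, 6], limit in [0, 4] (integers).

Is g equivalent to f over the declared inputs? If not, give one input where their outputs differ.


Differences: arithmetic usage differs — yet all 405 inputs agree.
verdict: equivalent


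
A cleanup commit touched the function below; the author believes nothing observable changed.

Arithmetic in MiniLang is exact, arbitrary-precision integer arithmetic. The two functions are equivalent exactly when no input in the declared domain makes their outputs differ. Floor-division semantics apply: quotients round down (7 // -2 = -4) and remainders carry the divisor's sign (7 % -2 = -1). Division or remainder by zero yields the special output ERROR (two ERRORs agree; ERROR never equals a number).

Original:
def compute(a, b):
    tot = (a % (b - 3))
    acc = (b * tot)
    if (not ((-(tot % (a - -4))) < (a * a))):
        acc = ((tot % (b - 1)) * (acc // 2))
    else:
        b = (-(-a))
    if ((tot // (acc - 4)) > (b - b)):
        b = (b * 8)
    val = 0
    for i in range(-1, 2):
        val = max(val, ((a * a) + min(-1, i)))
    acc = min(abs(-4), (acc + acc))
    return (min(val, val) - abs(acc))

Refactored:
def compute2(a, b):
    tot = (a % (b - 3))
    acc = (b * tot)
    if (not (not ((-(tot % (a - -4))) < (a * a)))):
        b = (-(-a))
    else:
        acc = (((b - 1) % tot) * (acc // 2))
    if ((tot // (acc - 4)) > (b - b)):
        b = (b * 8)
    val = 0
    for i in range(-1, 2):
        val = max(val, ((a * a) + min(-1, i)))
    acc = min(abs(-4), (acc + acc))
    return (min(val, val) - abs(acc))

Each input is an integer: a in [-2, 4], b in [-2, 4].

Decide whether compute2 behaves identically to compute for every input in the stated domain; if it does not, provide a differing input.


There is a counterexample at a=0, b=-2: 0 on one side, ERROR on the other.
compute: tot=0, then acc=0, then (not ((-(tot % (a - -4))) < (a * a))) is true, then acc=0, then ((tot // (acc - 4)) > (b - b)) is false, then val=0, then (i=-1), then val=0, then (i=0), then val=0, then (i=1), then val=0, then acc=0, then returns 0
compute2: tot=0, then acc=0, then (not (not ((-(tot % (a - -4))) < (a * a)))) is false, then a zero divisor aborts: ERROR
verdict: not equivalent; witness: a=0, b=-2


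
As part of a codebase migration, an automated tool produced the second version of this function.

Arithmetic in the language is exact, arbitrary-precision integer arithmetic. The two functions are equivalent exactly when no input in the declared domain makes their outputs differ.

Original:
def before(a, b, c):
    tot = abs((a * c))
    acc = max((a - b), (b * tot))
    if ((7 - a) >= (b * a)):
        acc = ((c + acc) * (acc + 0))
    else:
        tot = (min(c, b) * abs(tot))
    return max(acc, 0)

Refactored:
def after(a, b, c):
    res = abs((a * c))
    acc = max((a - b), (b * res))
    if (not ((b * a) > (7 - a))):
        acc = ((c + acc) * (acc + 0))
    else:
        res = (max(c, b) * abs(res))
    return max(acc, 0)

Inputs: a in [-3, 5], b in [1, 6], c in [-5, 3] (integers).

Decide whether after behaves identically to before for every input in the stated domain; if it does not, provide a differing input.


Although `min(c, b)` became `max(c, b)`, no input in the stated domain can expose it.
One worked example (a=-2, b=2, c=-2) — before: tot := 4 | acc := 8 | ((7 - a) >= (b * a)): true | acc := 48 | result 48; after: res := 4 | acc := 8 | (not ((b * a) > (7 - a))): true | acc := 48 | result 48; agreement on 48.
Across all 486 domain points the two functions coincide.
verdict: equivalent


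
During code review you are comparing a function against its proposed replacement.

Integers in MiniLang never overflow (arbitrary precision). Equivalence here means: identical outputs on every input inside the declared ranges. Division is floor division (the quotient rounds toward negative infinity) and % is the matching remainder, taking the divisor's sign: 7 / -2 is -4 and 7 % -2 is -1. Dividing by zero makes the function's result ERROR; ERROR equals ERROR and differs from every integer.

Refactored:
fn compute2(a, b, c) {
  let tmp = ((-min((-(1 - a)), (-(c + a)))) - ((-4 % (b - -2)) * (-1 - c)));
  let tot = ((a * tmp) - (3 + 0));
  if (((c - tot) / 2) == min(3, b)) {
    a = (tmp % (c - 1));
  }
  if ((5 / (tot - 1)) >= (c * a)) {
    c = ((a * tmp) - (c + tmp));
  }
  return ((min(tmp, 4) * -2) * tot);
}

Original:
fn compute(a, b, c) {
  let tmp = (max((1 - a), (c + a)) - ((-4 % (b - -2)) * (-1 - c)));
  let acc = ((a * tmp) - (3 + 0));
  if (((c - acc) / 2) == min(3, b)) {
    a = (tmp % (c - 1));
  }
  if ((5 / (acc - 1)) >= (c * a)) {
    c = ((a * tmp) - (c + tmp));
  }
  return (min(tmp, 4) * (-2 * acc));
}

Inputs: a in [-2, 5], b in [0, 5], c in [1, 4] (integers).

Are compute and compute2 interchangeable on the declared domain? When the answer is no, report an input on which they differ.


The two are interchangeable: min/max/abs usage differs, and local variable names differ, and every declared input agrees.
One worked example (a=-2, b=4, c=1) — compute: tmp becomes 7; next acc becomes -17; next (((c - acc) / 2) == min(3, b)) evaluates to false; next ((5 / (acc - 1)) >= (c * a)) evaluates to true; next c becomes -22; next final value 136; compute2: tmp becomes 7; next tot becomes -17; next (((c - tot) / 2) == min(3, b)) evaluates to false; next ((5 / (tot - 1)) >= (c * a)) evaluates to true; next c becomes -22; next final value 136; agreement on 136.
Checked all 192 inputs in the declared domain: the outputs agree on every one.
verdict: equivalent


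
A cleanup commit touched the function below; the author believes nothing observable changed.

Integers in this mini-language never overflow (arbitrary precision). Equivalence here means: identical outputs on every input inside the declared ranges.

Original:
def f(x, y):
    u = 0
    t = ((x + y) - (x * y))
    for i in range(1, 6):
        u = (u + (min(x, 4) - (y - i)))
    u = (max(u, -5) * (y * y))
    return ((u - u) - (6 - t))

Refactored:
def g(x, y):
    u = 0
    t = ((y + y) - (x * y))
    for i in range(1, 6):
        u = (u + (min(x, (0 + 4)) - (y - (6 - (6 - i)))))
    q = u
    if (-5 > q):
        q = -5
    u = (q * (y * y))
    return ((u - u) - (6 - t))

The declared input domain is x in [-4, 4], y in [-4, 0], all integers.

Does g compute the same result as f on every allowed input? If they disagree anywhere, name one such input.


x=-4, y=-3 yields -25 from f but -24 from g.
verdict: not equivalent; witness: x=-4, y=-3


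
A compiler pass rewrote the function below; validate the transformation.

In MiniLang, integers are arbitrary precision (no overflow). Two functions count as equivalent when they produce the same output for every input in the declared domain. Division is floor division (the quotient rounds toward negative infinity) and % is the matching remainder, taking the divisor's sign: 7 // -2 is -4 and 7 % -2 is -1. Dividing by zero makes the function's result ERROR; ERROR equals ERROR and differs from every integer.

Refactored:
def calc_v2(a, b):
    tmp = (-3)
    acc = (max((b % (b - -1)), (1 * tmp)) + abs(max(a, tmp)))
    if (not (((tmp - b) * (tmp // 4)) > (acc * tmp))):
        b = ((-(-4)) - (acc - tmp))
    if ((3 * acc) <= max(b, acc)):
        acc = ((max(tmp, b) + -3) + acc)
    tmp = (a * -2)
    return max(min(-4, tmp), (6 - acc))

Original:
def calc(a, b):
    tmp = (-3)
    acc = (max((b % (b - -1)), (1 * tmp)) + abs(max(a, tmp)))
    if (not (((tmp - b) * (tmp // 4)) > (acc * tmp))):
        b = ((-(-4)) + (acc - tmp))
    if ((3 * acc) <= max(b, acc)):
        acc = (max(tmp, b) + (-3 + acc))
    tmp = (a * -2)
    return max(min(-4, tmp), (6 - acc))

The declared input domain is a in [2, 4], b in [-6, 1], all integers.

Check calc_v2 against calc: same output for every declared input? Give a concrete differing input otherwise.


The rewrite breaks on a=2, b=-6, where the results are 0 and 5.
calc: tmp becomes -3; next acc becomes 1; next (not (((tmp - b) * (tmp // 4)) > (acc * tmp))) evaluates to true; next b becomes 8; next ((3 * acc) <= max(b, acc)) evaluates to true; next acc becomes 6; next tmp becomes -4; next final value 0
calc_v2: tmp becomes -3; next acc becomes 1; next (not (((tmp - b) * (tmp // 4)) > (acc * tmp))) evaluates to true; next b becomes 0; next ((3 * acc) <= max(b, acc)) evaluates to false; next tmp becomes -4; next final value 5
verdict: not equivalent; witness: a=2, b=-6


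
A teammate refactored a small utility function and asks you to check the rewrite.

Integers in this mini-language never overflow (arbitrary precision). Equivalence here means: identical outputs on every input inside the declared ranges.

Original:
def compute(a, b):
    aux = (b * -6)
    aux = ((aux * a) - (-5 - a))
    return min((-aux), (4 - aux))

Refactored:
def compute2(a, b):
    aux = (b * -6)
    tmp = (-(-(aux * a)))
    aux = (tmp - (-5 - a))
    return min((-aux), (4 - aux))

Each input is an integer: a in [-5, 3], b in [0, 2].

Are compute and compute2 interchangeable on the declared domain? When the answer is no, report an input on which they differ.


Changes here: statement counts differ; local variable names differ; the full 27-point sweep finds no disagreement.
verdict: equivalent


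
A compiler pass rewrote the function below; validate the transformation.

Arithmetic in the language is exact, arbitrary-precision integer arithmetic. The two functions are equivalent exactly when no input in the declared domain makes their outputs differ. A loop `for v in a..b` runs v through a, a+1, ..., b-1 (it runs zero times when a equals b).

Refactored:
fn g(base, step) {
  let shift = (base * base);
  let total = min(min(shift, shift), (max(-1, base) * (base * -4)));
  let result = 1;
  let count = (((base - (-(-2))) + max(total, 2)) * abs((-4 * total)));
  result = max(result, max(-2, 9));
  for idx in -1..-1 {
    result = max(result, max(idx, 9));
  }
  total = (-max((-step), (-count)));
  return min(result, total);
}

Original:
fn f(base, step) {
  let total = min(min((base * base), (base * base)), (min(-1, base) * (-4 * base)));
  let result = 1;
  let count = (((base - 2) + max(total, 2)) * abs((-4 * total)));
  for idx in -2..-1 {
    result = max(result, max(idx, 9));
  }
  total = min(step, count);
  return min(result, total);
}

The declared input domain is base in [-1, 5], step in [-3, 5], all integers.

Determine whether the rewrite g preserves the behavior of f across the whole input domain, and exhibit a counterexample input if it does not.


base=1, step=5 yields 4 from f but 5 from g.
verdict: not equivalent; witness: base=1, step=5


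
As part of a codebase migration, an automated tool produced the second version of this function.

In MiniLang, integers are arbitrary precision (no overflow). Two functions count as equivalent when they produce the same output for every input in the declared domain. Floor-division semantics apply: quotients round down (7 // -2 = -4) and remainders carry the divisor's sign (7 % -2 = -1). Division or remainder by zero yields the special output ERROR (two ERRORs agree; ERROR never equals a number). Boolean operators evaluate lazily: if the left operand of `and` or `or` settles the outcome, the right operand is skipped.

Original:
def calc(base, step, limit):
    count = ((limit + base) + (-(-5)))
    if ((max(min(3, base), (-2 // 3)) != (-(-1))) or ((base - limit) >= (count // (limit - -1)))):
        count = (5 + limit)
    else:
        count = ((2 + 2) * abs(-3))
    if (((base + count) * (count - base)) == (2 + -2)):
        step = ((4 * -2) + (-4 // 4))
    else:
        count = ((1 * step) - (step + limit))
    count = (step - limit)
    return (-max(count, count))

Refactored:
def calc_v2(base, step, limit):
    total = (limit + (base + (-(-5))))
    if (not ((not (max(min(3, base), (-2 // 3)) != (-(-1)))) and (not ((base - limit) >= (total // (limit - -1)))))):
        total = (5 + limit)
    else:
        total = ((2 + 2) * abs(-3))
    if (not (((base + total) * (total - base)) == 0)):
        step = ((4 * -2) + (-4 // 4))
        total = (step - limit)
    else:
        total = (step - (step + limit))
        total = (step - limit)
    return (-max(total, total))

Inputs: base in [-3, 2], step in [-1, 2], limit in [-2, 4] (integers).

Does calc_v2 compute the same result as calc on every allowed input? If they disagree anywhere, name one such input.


There is a counterexample at base=-3, step=-1, limit=-2: 7 on one side, -1 on the other.
calc: count := 0 | ((max(min(3, base), (-2 // 3)) != (-(-1))) or ((base - limit) >= (count // (limit - -1)))): true | count := 3 | (((base + count) * (count - base)) == (2 + -2)): true | step := -9 | count := -7 | result 7
calc_v2: total := 0 | (not ((not (max(min(3, base), (-2 // 3)) != (-(-1)))) and (not ((base - limit) >= (total // (limit - -1)))))): true | total := 3 | (not (((base + total) * (total - base)) == 0)): false | total := 2 | total := 1 | result -1
verdict: not equivalent; witness: base=-3, step=-1, limit=-2


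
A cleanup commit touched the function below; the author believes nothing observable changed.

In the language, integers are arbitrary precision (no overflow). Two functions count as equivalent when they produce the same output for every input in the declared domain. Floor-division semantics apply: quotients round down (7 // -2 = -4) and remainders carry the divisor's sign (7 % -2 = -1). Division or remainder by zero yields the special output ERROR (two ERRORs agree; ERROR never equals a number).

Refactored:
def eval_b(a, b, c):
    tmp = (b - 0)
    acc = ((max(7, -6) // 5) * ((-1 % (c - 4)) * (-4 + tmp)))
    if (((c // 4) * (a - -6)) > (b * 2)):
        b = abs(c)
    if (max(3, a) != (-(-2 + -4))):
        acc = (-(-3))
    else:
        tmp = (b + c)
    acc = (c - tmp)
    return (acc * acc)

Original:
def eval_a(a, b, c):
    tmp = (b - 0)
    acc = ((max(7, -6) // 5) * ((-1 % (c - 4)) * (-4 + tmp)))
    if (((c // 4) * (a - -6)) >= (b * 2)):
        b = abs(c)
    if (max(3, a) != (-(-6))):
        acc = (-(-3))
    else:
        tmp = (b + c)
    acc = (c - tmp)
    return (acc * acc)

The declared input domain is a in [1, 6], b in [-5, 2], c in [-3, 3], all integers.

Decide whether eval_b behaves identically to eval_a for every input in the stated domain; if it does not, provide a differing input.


The rewrite breaks on a=6, b=0, c=1, where the results are 1 and 0.
eval_a: tmp becomes 0; next acc becomes 4; next (((c // 4) * (a - -6)) >= (b * 2)) evaluates to true; next b becomes 1; next (max(3, a) != (-(-6))) evaluates to false; next tmp becomes 2; next acc becomes -1; next final value 1
eval_b: tmp becomes 0; next acc becomes 4; next (((c // 4) * (a - -6)) > (b * 2)) evaluates to false; next (max(3, a) != (-(-2 + -4))) evaluates to false; next tmp becomes 1; next acc becomes 0; next final value 0
verdict: not equivalent; witness: a=6, b=0, c=1


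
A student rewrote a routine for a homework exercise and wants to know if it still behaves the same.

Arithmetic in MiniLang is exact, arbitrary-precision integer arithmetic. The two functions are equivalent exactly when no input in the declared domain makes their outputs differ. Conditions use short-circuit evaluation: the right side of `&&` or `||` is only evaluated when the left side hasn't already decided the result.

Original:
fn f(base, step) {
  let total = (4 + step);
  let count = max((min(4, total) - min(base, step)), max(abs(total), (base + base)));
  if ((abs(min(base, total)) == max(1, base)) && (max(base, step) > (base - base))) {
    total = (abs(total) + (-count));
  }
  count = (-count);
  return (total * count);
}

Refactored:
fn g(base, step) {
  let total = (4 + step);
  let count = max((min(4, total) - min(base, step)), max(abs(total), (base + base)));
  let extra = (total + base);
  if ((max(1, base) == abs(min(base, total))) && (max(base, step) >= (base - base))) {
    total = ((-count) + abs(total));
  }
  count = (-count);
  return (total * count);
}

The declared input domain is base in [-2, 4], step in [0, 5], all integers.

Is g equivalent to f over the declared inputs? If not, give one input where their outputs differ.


Take base=-1, step=0.
f: total = 4; count = 5; ((abs(min(base, total)) == max(1, base)) && (max(base, step) > (base - base))) -> false; count = -5; return -20
g: total = 4; count = 5; extra = 3; ((max(1, base) == abs(min(base, total))) && (max(base, step) >= (base - base))) -> true; total = -1; count = -5; return 5
-20 vs 5 — the two versions disagree here.
verdict: not equivalent; witness: base=-1, step=0


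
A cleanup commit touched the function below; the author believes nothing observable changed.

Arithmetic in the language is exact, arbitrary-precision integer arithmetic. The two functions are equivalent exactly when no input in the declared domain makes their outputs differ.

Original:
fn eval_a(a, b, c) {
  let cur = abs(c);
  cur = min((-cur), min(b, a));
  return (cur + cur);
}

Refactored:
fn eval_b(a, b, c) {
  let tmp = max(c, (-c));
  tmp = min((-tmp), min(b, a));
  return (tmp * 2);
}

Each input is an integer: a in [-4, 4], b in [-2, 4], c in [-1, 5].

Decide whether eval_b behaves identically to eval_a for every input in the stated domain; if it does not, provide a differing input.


The two are interchangeable: arithmetic usage differs; and constant usage differs; and local variable names differ; and min/max/abs usage differs, and every declared input agrees.
Spot check at a=-2, b=0, c=3 — eval_a: cur=3, then cur=-3, then returns -6. eval_b: tmp=3, then tmp=-3, then returns -6. Both give -6.
Sweeping the whole domain (441 inputs) finds no disagreement.
verdict: equivalent


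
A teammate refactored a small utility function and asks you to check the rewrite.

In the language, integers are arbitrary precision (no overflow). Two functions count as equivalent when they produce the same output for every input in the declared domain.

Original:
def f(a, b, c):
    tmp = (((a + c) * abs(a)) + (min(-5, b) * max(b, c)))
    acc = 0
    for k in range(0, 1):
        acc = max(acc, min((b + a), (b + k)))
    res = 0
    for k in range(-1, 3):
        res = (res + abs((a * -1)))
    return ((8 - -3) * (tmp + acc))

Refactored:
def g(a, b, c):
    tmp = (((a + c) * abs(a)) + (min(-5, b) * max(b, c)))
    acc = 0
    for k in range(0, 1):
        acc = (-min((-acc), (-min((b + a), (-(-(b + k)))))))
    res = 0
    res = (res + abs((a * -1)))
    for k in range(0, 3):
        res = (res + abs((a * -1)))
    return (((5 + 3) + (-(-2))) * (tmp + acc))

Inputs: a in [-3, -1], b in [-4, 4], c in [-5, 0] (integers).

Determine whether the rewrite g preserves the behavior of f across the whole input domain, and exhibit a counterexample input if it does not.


Consider the input a=-3, b=-4, c=-5.
f: tmp becomes -4; next acc becomes 0; next at k=0:; next acc becomes 0; next res becomes 0; next at k=-1:; next res becomes 3; next at k=0:; next res becomes 6; next at k=1:; next res becomes 9; next at k=2:; next res becomes 12; next final value -44
g: tmp becomes -4; next acc becomes 0; next at k=0:; next acc becomes 0; next res becomes 0; next res becomes 3; next at k=0:; next res becomes 6; next at k=1:; next res becomes 9; next at k=2:; next res becomes 12; next final value -40
-44 against -40: the behavior changed.
verdict: not equivalent; witness: a=-3, b=-4, c=-5


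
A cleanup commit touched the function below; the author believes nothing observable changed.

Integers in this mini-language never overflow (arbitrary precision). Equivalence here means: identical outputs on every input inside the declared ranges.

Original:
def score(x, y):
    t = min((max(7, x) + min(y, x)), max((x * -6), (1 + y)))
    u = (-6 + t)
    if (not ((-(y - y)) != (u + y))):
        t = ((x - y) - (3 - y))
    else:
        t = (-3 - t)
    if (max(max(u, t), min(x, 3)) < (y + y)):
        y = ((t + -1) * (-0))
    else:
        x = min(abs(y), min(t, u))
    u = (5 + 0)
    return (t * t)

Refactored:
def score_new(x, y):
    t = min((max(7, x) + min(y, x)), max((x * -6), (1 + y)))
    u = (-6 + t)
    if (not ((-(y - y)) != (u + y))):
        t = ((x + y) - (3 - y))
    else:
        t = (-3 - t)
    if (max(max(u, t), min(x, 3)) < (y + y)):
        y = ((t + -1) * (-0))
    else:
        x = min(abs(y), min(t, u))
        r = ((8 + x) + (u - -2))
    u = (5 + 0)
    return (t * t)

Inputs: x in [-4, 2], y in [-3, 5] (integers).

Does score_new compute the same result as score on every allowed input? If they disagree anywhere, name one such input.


Not equivalent: x=-4, y=3 separates them (49 vs 1).
score: t = 3; u = -3; (not ((-(y - y)) != (u + y))) -> true; t = -7; (max(max(u, t), min(x, 3)) < (y + y)) -> true; y = 0; u = 5; return 49
score_new: t = 3; u = -3; (not ((-(y - y)) != (u + y))) -> true; t = -1; (max(max(u, t), min(x, 3)) < (y + y)) -> true; y = 0; u = 5; return 1
verdict: not equivalent; witness: x=-4, y=3


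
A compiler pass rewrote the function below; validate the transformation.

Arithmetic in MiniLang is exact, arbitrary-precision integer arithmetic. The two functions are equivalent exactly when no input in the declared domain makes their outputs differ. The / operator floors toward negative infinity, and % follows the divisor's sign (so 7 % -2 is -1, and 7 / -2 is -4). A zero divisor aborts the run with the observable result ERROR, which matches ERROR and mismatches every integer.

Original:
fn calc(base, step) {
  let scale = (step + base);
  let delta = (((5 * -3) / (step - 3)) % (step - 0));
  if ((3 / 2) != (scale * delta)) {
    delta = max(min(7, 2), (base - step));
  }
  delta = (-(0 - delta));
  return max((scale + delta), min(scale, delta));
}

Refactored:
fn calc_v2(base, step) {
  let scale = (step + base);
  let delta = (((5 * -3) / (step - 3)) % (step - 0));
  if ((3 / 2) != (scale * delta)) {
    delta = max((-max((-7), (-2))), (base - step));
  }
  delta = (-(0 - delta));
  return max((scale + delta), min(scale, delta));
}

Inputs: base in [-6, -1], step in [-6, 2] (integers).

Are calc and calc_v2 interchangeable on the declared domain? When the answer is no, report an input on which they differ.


Reading the diff, among the changes: min/max/abs usage differs.
As a probe, take base=-5, step=-5: calc runs scale := -10 | delta := -4 | ((3 / 2) != (scale * delta)): true | delta := 2 | delta := 2 | result -8; calc_v2 runs scale := -10 | delta := -4 | ((3 / 2) != (scale * delta)): true | delta := 2 | delta := 2 | result -8; both end at -8.
Checked all 54 inputs in the declared domain: the outputs agree on every one.
verdict: equivalent


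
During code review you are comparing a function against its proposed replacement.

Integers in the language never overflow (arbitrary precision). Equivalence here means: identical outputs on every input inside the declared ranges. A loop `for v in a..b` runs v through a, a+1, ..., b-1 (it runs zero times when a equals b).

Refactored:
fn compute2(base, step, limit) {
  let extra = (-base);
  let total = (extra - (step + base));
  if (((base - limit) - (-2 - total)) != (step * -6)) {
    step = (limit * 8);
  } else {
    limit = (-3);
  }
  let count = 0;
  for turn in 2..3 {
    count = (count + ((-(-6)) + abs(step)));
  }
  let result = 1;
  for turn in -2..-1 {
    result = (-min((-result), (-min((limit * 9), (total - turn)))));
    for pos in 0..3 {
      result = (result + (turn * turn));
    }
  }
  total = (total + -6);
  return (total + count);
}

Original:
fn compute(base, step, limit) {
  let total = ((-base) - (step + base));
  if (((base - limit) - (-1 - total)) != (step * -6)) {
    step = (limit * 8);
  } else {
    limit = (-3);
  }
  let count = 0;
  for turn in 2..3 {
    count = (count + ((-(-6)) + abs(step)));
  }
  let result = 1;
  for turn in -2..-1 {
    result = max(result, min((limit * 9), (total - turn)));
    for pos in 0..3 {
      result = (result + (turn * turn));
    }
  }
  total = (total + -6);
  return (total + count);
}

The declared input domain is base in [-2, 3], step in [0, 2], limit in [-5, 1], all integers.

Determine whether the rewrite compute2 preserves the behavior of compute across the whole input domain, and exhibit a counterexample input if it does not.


Evaluate both at base=0, step=0, limit=1.
compute: total := 0 | (((base - limit) - (-1 - total)) != (step * -6)): false | limit := -3 | count := 0 | iter turn=2: | count := 6 | result := 1 | iter turn=-2: | result := 1 | iter pos=0: | result := 5 | iter pos=1: | result := 9 | iter pos=2: | result := 13 | total := -6 | result 0
compute2: extra := 0 | total := 0 | (((base - limit) - (-2 - total)) != (step * -6)): true | step := 8 | count := 0 | iter turn=2: | count := 14 | result := 1 | iter turn=-2: | result := 2 | iter pos=0: | result := 6 | iter pos=1: | result := 10 | iter pos=2: | result := 14 | total := -6 | result 8
0 != 8, so the rewrite changes behavior.
verdict: not equivalent; witness: base=0, step=0, limit=1


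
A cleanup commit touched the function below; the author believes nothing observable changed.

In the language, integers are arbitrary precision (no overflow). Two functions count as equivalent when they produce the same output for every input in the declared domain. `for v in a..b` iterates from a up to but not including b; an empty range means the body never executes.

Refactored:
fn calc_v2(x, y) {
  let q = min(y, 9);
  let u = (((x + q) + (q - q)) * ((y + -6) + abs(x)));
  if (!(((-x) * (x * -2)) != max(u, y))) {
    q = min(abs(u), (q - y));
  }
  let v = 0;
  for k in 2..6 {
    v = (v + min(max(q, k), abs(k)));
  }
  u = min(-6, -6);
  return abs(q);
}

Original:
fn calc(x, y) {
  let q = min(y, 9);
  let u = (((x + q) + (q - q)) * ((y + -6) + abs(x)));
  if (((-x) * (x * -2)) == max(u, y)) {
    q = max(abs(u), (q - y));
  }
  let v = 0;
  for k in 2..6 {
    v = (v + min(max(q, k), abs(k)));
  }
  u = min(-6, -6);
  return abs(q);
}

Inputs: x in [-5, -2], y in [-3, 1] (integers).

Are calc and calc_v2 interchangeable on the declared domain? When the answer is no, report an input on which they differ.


These are not equivalent — on x=-2, y=0 the outputs split (8 vs 0).
calc: q = 0; u = 8; (((-x) * (x * -2)) == max(u, y)) -> true; q = 8; v = 0; [k=2]; v = 2; [k=3]; v = 5; [k=4]; v = 9; [k=5]; v = 14; u = -6; return 8
calc_v2: q = 0; u = 8; (!(((-x) * (x * -2)) != max(u, y))) -> true; q = 0; v = 0; [k=2]; v = 2; [k=3]; v = 5; [k=4]; v = 9; [k=5]; v = 14; u = -6; return 0
verdict: not equivalent; witness: x=-2, y=0


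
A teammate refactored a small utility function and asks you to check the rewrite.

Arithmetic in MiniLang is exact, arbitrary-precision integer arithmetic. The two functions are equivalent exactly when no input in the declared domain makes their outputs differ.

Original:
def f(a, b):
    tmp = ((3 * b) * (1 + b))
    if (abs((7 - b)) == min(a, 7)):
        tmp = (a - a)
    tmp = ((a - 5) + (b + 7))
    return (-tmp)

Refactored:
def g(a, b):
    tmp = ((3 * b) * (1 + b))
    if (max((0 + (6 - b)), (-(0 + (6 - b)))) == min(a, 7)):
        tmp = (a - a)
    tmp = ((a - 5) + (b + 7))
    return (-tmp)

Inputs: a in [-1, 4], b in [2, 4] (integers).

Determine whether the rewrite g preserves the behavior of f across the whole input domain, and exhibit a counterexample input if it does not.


Equivalent. The one real change (`7` became `6`) has no effect anywhere in the declared ranges.
Sweeping the whole domain (18 inputs) finds no disagreement.
Tracing a=-1, b=3: f: tmp becomes 36; next (abs((7 - b)) == min(a, 7)) evaluates to false; next tmp becomes 4; next final value -4 | g: tmp becomes 36; next (max((0 + (6 - b)), (-(0 + (6 - b)))) == min(a, 7)) evaluates to false; next tmp becomes 4; next final value -4 — matching result -4.
verdict: equivalent


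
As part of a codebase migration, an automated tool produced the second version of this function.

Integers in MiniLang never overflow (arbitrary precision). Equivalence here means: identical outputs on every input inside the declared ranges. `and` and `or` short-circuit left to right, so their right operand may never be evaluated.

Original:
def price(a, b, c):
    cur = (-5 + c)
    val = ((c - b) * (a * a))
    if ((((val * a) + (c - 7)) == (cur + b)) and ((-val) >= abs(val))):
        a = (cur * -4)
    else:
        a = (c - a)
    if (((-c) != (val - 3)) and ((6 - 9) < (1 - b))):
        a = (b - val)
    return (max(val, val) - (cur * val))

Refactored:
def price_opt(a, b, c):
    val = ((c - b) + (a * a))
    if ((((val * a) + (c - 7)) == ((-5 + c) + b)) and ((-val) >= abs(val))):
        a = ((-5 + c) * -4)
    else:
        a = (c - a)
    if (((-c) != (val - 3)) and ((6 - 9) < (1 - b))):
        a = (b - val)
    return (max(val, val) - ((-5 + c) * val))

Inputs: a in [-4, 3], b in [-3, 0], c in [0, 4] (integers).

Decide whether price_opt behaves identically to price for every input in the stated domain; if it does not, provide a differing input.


Run the pair on a=-4, b=-3, c=0.
price: cur := -5 | val := 48 | ((((val * a) + (c - 7)) == (cur + b)) and ((-val) >= abs(val))): false | a := 4 | (((-c) != (val - 3)) and ((6 - 9) < (1 - b))): true | a := -51 | result 288
price_opt: val := 19 | ((((val * a) + (c - 7)) == ((-5 + c) + b)) and ((-val) >= abs(val))): false | a := 4 | (((-c) != (val - 3)) and ((6 - 9) < (1 - b))): true | a := -22 | result 114
288 and 114 differ, so these are not the same function on this domain.
verdict: not equivalent; witness: a=-4, b=-3, c=0


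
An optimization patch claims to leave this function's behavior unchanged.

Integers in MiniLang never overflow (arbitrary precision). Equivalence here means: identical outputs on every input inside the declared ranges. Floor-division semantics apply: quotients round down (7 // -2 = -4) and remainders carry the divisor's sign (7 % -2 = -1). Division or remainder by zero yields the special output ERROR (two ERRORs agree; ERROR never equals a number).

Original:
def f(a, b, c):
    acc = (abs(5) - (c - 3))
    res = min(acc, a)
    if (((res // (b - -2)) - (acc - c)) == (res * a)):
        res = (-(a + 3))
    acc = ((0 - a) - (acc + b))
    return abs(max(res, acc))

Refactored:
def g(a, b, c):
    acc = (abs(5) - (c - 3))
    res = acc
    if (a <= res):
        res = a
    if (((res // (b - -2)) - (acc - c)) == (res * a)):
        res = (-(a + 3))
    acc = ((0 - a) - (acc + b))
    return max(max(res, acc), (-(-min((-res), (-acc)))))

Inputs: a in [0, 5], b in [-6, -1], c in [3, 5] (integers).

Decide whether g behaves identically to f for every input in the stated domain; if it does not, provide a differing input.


There is a behavioral-looking edit here, yet the outcome never shifts on this domain.
Tracing a=0, b=-5, c=3: f: acc=5, then res=0, then (((res // (b - -2)) - (acc - c)) == (res * a)) is false, then acc=0, then returns 0 | g: acc=5, then res=5, then (a <= res) is true, then res=0, then (((res // (b - -2)) - (acc - c)) == (res * a)) is false, then acc=0, then returns 0 — matching result 0.
Checked all 108 inputs in the declared domain: the outputs agree on every one.
verdict: equivalent
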